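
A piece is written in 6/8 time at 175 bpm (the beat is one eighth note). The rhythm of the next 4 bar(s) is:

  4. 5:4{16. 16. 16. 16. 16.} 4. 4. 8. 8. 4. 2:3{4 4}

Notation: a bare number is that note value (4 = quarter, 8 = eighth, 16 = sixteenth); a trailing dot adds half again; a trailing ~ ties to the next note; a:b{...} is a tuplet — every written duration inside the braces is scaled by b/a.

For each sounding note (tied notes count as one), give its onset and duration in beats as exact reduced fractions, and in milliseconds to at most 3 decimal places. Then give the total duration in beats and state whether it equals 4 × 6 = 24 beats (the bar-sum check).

1) 0.0ms=0b +1028.571ms=3b
2) 1028.571ms=3b +205.714ms=3/5b
3) 1234.286ms=18/5b +205.714ms=3/5b
4) 1440.0ms=21/5b +205.714ms=3/5b
5) 1645.714ms=24/5b +205.714ms=3/5b
6) 1851.429ms=27/5b +205.714ms=3/5b
7) 2057.143ms=6b +1028.571ms=3b
8) 3085.714ms=9b +1028.571ms=3b
9) 4114.286ms=12b +514.286ms=3/2b
10) 4628.571ms=27/2b +514.286ms=3/2b
11) 5142.857ms=15b +1028.571ms=3b
12) 6171.429ms=18b +1028.571ms=3b
13) 7200.0ms=21b +1028.571ms=3b
Σ=24b of 24 (175bpm 6/8) — PASS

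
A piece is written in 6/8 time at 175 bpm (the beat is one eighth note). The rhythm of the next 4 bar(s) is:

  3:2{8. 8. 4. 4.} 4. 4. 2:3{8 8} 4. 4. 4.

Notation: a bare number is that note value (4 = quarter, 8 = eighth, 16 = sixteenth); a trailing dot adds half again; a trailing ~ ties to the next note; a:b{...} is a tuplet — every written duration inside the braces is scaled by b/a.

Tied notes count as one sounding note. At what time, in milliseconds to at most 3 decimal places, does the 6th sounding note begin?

1. 0.0ms @ 0 + 342.857ms (1)
2. 342.857ms @ 1 + 342.857ms (1)
3. 685.714ms @ 2 + 685.714ms (2)
4. 1371.429ms @ 4 + 685.714ms (2)
5. 2057.143ms @ 6 + 1028.571ms (3)
6. 3085.714ms @ 9 + 1028.571ms (3)
7. 4114.286ms @ 12 + 514.286ms (3/2)
8. 4628.571ms @ 27/2 + 514.286ms (3/2)
9. 5142.857ms @ 15 + 1028.571ms (3)
10. 6171.429ms @ 18 + 1028.571ms (3)
11. 7200.0ms @ 21 + 1028.571ms (3)

note 6 onset = 9b = 3085.714ms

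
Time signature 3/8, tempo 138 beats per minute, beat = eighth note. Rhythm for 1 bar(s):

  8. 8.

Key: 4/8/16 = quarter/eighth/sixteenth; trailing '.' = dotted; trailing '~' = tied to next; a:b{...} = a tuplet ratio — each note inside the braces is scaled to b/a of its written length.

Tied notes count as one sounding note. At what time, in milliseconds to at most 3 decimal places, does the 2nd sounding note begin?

note 2 onset = 3/2b = 652.174ms

1. 0.0ms @ 0 + 652.174ms (3/2)
2. 652.174ms @ 3/2 + 652.174ms (3/2)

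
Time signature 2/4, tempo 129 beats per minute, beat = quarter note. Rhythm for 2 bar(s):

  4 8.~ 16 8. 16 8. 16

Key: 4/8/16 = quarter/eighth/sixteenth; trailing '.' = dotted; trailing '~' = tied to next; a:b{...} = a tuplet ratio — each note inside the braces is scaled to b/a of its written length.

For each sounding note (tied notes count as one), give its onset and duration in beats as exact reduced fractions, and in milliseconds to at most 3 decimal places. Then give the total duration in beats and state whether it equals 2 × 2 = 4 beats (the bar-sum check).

1) 0.0ms=0b +465.116ms=1b
2) 465.116ms=1b +465.116ms=1b
3) 930.233ms=2b +348.837ms=3/4b
4) 1279.07ms=11/4b +116.279ms=1/4b
5) 1395.349ms=3b +348.837ms=3/4b
6) 1744.186ms=15/4b +116.279ms=1/4b
Σ=4b of 4 (129bpm 2/4) — PASS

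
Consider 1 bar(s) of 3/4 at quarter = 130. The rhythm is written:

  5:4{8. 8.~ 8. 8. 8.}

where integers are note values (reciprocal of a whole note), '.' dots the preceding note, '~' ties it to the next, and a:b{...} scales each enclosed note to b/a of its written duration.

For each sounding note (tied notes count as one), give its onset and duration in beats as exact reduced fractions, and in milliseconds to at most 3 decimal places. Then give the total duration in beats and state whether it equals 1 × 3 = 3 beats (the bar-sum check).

1) 0.0ms=0b +276.923ms=3/5b
2) 276.923ms=3/5b +553.846ms=6/5b
3) 830.769ms=9/5b +276.923ms=3/5b
4) 1107.692ms=12/5b +276.923ms=3/5b
Σ=3b of 3 (130bpm 3/4) — PASS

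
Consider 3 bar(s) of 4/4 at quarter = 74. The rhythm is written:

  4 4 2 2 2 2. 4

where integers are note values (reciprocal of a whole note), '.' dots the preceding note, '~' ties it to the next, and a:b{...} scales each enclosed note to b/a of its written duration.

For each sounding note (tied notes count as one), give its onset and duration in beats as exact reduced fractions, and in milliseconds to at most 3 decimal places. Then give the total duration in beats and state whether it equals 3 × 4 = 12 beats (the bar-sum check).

1) 0.0ms=0b +810.811ms=1b
2) 810.811ms=1b +810.811ms=1b
3) 1621.622ms=2b +1621.622ms=2b
4) 3243.243ms=4b +1621.622ms=2b
5) 4864.865ms=6b +1621.622ms=2b
6) 6486.486ms=8b +2432.432ms=3b
7) 8918.919ms=11b +810.811ms=1b
Σ=12b of 12 (74bpm 4/4) — PASS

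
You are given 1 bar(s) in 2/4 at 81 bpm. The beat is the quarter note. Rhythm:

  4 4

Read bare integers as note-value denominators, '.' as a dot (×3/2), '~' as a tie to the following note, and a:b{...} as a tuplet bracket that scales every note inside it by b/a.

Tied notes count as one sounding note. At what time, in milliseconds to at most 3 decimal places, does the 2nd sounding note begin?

note 2 onset = 1b = 740.741ms

1. 0.0ms @ 0 + 740.741ms (1)
2. 740.741ms @ 1 + 740.741ms (1)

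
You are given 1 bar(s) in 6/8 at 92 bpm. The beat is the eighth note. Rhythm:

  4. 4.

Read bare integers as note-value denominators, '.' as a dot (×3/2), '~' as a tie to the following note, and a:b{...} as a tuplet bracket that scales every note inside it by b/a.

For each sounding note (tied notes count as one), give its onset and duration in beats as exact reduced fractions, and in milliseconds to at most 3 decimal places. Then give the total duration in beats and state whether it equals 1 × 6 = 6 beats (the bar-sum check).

1) 0.0ms=0b +1956.522ms=3b
2) 1956.522ms=3b +1956.522ms=3b
Σ=6b of 6 (92bpm 6/8) — PASS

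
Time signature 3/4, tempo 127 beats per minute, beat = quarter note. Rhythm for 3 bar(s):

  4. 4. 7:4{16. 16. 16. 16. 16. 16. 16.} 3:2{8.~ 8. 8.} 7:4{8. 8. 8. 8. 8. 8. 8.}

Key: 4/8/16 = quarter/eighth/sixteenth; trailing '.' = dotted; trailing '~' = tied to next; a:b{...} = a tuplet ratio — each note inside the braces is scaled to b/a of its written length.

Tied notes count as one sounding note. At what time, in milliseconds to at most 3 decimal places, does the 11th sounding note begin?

1. 0.0ms @ 0 + 708.661ms (3/2)
2. 708.661ms @ 3/2 + 708.661ms (3/2)
3. 1417.323ms @ 3 + 101.237ms (3/14)
4. 1518.56ms @ 45/14 + 101.237ms (3/14)
5. 1619.798ms @ 24/7 + 101.237ms (3/14)
6. 1721.035ms @ 51/14 + 101.237ms (3/14)
7. 1822.272ms @ 27/7 + 101.237ms (3/14)
8. 1923.51ms @ 57/14 + 101.237ms (3/14)
9. 2024.747ms @ 30/7 + 101.237ms (3/14)
10. 2125.984ms @ 9/2 + 472.441ms (1)
11. 2598.425ms @ 11/2 + 236.22ms (1/2)
12. 2834.646ms @ 6 + 202.475ms (3/7)
13. 3037.12ms @ 45/7 + 202.475ms (3/7)
14. 3239.595ms @ 48/7 + 202.475ms (3/7)
15. 3442.07ms @ 51/7 + 202.475ms (3/7)
16. 3644.544ms @ 54/7 + 202.475ms (3/7)
17. 3847.019ms @ 57/7 + 202.475ms (3/7)
18. 4049.494ms @ 60/7 + 202.475ms (3/7)

note 11 onset = 11/2b = 2598.425ms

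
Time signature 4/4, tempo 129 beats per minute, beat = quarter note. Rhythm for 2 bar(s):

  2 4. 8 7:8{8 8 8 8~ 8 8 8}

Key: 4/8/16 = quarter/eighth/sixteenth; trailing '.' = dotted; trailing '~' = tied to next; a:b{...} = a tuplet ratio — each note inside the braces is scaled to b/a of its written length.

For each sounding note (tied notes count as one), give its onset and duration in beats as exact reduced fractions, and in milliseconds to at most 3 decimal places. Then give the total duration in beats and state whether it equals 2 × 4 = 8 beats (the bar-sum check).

1) 0.0ms=0b +930.233ms=2b
2) 930.233ms=2b +697.674ms=3/2b
3) 1627.907ms=7/2b +232.558ms=1/2b
4) 1860.465ms=4b +265.781ms=4/7b
5) 2126.246ms=32/7b +265.781ms=4/7b
6) 2392.027ms=36/7b +265.781ms=4/7b
7) 2657.807ms=40/7b +531.561ms=8/7b
8) 3189.369ms=48/7b +265.781ms=4/7b
9) 3455.15ms=52/7b +265.781ms=4/7b
Σ=8b of 8 (129bpm 4/4) — PASS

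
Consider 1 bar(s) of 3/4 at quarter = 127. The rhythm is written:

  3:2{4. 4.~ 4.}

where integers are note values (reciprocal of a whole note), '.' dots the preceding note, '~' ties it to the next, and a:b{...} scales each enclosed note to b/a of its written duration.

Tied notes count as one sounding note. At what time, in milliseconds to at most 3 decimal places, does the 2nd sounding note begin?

note 2 onset = 1b = 472.441ms

1. 0.0ms @ 0 + 472.441ms (1)
2. 472.441ms @ 1 + 944.882ms (2)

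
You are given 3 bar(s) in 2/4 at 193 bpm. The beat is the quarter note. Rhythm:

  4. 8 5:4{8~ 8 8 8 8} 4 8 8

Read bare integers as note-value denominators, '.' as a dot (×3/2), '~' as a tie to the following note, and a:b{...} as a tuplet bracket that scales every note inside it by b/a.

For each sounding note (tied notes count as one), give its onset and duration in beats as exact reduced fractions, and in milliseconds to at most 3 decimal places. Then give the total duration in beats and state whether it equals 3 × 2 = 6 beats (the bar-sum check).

1) 0.0ms=0b +466.321ms=3/2b
2) 466.321ms=3/2b +155.44ms=1/2b
3) 621.762ms=2b +248.705ms=4/5b
4) 870.466ms=14/5b +124.352ms=2/5b
5) 994.819ms=16/5b +124.352ms=2/5b
6) 1119.171ms=18/5b +124.352ms=2/5b
7) 1243.523ms=4b +310.881ms=1b
8) 1554.404ms=5b +155.44ms=1/2b
9) 1709.845ms=11/2b +155.44ms=1/2b
Σ=6b of 6 (193bpm 2/4) — PASS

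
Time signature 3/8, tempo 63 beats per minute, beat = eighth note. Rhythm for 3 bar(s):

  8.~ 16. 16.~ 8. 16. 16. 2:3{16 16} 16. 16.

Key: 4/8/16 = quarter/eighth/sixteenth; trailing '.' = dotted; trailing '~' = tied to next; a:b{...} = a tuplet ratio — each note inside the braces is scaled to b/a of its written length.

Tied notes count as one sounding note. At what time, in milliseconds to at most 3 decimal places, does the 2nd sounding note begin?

note 2 onset = 9/4b = 2142.857ms

1. 0.0ms @ 0 + 2142.857ms (9/4)
2. 2142.857ms @ 9/4 + 2142.857ms (9/4)
3. 4285.714ms @ 9/2 + 714.286ms (3/4)
4. 5000.0ms @ 21/4 + 714.286ms (3/4)
5. 5714.286ms @ 6 + 714.286ms (3/4)
6. 6428.571ms @ 27/4 + 714.286ms (3/4)
7. 7142.857ms @ 15/2 + 714.286ms (3/4)
8. 7857.143ms @ 33/4 + 714.286ms (3/4)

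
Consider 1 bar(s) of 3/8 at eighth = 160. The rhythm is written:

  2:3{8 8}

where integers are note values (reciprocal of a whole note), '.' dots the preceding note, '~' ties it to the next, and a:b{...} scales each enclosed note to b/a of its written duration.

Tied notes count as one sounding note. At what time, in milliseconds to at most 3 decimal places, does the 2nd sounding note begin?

note 2 onset = 3/2b = 562.5ms

1. 0.0ms @ 0 + 562.5ms (3/2)
2. 562.5ms @ 3/2 + 562.5ms (3/2)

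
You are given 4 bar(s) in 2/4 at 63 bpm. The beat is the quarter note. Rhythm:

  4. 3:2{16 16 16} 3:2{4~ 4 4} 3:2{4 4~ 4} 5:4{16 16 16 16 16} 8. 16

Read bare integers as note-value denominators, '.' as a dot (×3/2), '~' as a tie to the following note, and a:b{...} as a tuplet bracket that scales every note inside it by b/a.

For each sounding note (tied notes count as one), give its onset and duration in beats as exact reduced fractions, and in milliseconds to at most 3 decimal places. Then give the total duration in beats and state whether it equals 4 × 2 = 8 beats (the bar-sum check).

1) 0.0ms=0b +1428.571ms=3/2b
2) 1428.571ms=3/2b +158.73ms=1/6b
3) 1587.302ms=5/3b +158.73ms=1/6b
4) 1746.032ms=11/6b +158.73ms=1/6b
5) 1904.762ms=2b +1269.841ms=4/3b
6) 3174.603ms=10/3b +634.921ms=2/3b
7) 3809.524ms=4b +634.921ms=2/3b
8) 4444.444ms=14/3b +1269.841ms=4/3b
9) 5714.286ms=6b +190.476ms=1/5b
10) 5904.762ms=31/5b +190.476ms=1/5b
11) 6095.238ms=32/5b +190.476ms=1/5b
12) 6285.714ms=33/5b +190.476ms=1/5b
13) 6476.19ms=34/5b +190.476ms=1/5b
14) 6666.667ms=7b +714.286ms=3/4b
15) 7380.952ms=31/4b +238.095ms=1/4b
Σ=8b of 8 (63bpm 2/4) — PASS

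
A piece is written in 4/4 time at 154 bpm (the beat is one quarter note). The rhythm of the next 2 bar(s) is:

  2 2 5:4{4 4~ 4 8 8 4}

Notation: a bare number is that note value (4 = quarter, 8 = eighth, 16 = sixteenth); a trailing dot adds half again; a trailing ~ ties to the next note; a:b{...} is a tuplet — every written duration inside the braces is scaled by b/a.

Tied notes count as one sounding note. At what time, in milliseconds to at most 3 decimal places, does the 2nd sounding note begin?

note 2 onset = 2b = 779.221ms

1. 0.0ms @ 0 + 779.221ms (2)
2. 779.221ms @ 2 + 779.221ms (2)
3. 1558.442ms @ 4 + 311.688ms (4/5)
4. 1870.13ms @ 24/5 + 623.377ms (8/5)
5. 2493.506ms @ 32/5 + 155.844ms (2/5)
6. 2649.351ms @ 34/5 + 155.844ms (2/5)
7. 2805.195ms @ 36/5 + 311.688ms (4/5)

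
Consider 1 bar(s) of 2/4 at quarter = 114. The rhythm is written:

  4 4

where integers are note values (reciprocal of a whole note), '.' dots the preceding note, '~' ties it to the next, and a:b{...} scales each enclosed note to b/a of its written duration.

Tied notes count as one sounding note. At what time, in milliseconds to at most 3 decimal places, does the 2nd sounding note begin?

1. 0.0ms @ 0 + 526.316ms (1)
2. 526.316ms @ 1 + 526.316ms (1)

note 2 onset = 1b = 526.316ms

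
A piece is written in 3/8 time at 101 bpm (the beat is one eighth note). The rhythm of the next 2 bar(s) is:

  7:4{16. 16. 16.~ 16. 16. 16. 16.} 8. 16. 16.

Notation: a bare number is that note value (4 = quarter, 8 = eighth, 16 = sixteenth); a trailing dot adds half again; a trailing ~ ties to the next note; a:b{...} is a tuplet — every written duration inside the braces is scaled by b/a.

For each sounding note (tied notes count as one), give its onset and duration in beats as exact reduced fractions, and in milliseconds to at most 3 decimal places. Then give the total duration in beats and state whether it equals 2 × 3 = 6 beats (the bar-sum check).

1) 0.0ms=0b +254.597ms=3/7b
2) 254.597ms=3/7b +254.597ms=3/7b
3) 509.194ms=6/7b +509.194ms=6/7b
4) 1018.388ms=12/7b +254.597ms=3/7b
5) 1272.984ms=15/7b +254.597ms=3/7b
6) 1527.581ms=18/7b +254.597ms=3/7b
7) 1782.178ms=3b +891.089ms=3/2b
8) 2673.267ms=9/2b +445.545ms=3/4b
9) 3118.812ms=21/4b +445.545ms=3/4b
Σ=6b of 6 (101bpm 3/8) — PASS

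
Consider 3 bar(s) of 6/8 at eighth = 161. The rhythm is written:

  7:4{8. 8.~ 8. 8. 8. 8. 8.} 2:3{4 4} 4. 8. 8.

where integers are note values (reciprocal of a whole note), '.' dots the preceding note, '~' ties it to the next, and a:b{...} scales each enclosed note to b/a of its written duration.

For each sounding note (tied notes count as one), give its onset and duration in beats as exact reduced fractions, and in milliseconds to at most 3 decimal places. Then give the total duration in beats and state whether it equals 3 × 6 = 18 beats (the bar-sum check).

1) 0.0ms=0b +319.432ms=6/7b
2) 319.432ms=6/7b +638.864ms=12/7b
3) 958.296ms=18/7b +319.432ms=6/7b
4) 1277.728ms=24/7b +319.432ms=6/7b
5) 1597.161ms=30/7b +319.432ms=6/7b
6) 1916.593ms=36/7b +319.432ms=6/7b
7) 2236.025ms=6b +1118.012ms=3b
8) 3354.037ms=9b +1118.012ms=3b
9) 4472.05ms=12b +1118.012ms=3b
10) 5590.062ms=15b +559.006ms=3/2b
11) 6149.068ms=33/2b +559.006ms=3/2b
Σ=18b of 18 (161bpm 6/8) — PASS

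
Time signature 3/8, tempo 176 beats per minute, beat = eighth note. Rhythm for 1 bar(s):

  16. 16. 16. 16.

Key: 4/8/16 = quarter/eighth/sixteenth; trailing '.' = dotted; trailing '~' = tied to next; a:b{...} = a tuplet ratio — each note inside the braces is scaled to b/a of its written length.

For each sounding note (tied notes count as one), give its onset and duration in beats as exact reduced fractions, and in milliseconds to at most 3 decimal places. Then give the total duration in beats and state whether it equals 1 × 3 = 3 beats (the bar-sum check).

1) 0.0ms=0b +255.682ms=3/4b
2) 255.682ms=3/4b +255.682ms=3/4b
3) 511.364ms=3/2b +255.682ms=3/4b
4) 767.045ms=9/4b +255.682ms=3/4b
Σ=3b of 3 (176bpm 3/8) — PASS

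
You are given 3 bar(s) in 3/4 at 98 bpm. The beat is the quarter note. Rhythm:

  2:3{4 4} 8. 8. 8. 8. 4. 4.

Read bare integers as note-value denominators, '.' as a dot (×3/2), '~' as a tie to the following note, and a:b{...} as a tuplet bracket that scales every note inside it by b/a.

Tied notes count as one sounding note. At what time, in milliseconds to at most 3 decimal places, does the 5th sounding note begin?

1. 0.0ms @ 0 + 918.367ms (3/2)
2. 918.367ms @ 3/2 + 918.367ms (3/2)
3. 1836.735ms @ 3 + 459.184ms (3/4)
4. 2295.918ms @ 15/4 + 459.184ms (3/4)
5. 2755.102ms @ 9/2 + 459.184ms (3/4)
6. 3214.286ms @ 21/4 + 459.184ms (3/4)
7. 3673.469ms @ 6 + 918.367ms (3/2)
8. 4591.837ms @ 15/2 + 918.367ms (3/2)

note 5 onset = 9/2b = 2755.102ms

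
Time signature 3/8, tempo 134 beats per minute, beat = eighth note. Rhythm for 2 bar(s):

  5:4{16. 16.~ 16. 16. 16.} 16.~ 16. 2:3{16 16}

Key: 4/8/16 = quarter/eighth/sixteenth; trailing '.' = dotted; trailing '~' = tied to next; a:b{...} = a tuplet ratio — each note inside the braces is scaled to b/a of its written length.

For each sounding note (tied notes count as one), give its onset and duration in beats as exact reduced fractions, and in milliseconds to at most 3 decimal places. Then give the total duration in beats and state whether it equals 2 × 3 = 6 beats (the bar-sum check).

1) 0.0ms=0b +268.657ms=3/5b
2) 268.657ms=3/5b +537.313ms=6/5b
3) 805.97ms=9/5b +268.657ms=3/5b
4) 1074.627ms=12/5b +268.657ms=3/5b
5) 1343.284ms=3b +671.642ms=3/2b
6) 2014.925ms=9/2b +335.821ms=3/4b
7) 2350.746ms=21/4b +335.821ms=3/4b
Σ=6b of 6 (134bpm 3/8) — PASS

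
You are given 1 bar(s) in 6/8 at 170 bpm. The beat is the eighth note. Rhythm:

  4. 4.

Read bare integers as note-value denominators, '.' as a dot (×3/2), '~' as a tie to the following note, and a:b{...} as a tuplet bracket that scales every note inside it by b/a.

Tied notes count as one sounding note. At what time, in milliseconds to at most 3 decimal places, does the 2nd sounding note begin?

1. 0.0ms @ 0 + 1058.824ms (3)
2. 1058.824ms @ 3 + 1058.824ms (3)

note 2 onset = 3b = 1058.824ms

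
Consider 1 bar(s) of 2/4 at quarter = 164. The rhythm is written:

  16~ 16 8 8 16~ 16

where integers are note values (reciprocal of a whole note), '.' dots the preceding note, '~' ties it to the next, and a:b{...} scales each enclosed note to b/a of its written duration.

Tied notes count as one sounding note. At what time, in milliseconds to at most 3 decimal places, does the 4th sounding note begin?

1. 0.0ms @ 0 + 182.927ms (1/2)
2. 182.927ms @ 1/2 + 182.927ms (1/2)
3. 365.854ms @ 1 + 182.927ms (1/2)
4. 548.78ms @ 3/2 + 182.927ms (1/2)

note 4 onset = 3/2b = 548.78ms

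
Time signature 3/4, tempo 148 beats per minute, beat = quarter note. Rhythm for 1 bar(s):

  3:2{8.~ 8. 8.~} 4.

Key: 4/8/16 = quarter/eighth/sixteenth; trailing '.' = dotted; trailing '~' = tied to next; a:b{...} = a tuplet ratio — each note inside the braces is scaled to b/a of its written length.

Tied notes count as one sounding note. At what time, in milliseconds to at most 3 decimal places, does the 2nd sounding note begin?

1. 0.0ms @ 0 + 405.405ms (1)
2. 405.405ms @ 1 + 810.811ms (2)

note 2 onset = 1b = 405.405ms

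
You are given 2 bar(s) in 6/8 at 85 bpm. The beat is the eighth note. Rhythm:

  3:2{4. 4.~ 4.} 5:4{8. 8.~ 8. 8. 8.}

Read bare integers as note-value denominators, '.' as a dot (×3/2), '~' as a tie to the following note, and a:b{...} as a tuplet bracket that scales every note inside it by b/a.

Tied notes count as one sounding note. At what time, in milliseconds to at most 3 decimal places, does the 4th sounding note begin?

1. 0.0ms @ 0 + 1411.765ms (2)
2. 1411.765ms @ 2 + 2823.529ms (4)
3. 4235.294ms @ 6 + 847.059ms (6/5)
4. 5082.353ms @ 36/5 + 1694.118ms (12/5)
5. 6776.471ms @ 48/5 + 847.059ms (6/5)
6. 7623.529ms @ 54/5 + 847.059ms (6/5)

note 4 onset = 36/5b = 5082.353ms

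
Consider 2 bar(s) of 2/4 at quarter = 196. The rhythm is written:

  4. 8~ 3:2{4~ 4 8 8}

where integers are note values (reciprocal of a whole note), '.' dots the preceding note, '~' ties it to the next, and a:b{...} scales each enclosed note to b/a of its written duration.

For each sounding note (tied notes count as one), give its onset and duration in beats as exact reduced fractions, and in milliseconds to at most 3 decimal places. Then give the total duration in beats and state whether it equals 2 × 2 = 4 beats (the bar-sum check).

1) 0.0ms=0b +459.184ms=3/2b
2) 459.184ms=3/2b +561.224ms=11/6b
3) 1020.408ms=10/3b +102.041ms=1/3b
4) 1122.449ms=11/3b +102.041ms=1/3b
Σ=4b of 4 (196bpm 2/4) — PASS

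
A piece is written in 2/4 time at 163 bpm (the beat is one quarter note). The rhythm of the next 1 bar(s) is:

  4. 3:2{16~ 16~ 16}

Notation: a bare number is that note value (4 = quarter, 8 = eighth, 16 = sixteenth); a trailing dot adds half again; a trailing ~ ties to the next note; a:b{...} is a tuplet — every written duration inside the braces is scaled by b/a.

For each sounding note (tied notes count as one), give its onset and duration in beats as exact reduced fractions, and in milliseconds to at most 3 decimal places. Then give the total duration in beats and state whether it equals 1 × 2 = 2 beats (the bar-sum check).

1) 0.0ms=0b +552.147ms=3/2b
2) 552.147ms=3/2b +184.049ms=1/2b
Σ=2b of 2 (163bpm 2/4) — PASS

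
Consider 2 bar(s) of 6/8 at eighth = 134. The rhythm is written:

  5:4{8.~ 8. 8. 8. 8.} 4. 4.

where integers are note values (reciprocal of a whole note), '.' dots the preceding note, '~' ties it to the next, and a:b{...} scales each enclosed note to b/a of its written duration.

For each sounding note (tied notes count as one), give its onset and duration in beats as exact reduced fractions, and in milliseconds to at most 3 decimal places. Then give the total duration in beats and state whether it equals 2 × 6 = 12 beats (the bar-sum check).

1) 0.0ms=0b +1074.627ms=12/5b
2) 1074.627ms=12/5b +537.313ms=6/5b
3) 1611.94ms=18/5b +537.313ms=6/5b
4) 2149.254ms=24/5b +537.313ms=6/5b
5) 2686.567ms=6b +1343.284ms=3b
6) 4029.851ms=9b +1343.284ms=3b
Σ=12b of 12 (134bpm 6/8) — PASS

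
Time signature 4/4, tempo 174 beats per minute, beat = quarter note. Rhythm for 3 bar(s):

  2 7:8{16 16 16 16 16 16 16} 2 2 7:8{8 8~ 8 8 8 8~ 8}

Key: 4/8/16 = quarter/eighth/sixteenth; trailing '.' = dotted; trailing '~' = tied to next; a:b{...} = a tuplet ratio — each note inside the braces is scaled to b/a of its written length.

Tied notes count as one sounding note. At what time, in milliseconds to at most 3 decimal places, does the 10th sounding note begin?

note 10 onset = 6b = 2068.966ms

1. 0.0ms @ 0 + 689.655ms (2)
2. 689.655ms @ 2 + 98.522ms (2/7)
3. 788.177ms @ 16/7 + 98.522ms (2/7)
4. 886.7ms @ 18/7 + 98.522ms (2/7)
5. 985.222ms @ 20/7 + 98.522ms (2/7)
6. 1083.744ms @ 22/7 + 98.522ms (2/7)
7. 1182.266ms @ 24/7 + 98.522ms (2/7)
8. 1280.788ms @ 26/7 + 98.522ms (2/7)
9. 1379.31ms @ 4 + 689.655ms (2)
10. 2068.966ms @ 6 + 689.655ms (2)
11. 2758.621ms @ 8 + 197.044ms (4/7)
12. 2955.665ms @ 60/7 + 394.089ms (8/7)
13. 3349.754ms @ 68/7 + 197.044ms (4/7)
14. 3546.798ms @ 72/7 + 197.044ms (4/7)
15. 3743.842ms @ 76/7 + 394.089ms (8/7)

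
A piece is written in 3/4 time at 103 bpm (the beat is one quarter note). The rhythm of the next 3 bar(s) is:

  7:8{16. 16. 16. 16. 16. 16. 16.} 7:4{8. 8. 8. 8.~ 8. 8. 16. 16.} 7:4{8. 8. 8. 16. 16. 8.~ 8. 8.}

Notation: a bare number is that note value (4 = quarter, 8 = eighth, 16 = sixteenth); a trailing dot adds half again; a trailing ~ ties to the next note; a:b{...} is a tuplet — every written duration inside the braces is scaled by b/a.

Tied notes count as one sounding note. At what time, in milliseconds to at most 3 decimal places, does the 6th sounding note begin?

1. 0.0ms @ 0 + 249.653ms (3/7)
2. 249.653ms @ 3/7 + 249.653ms (3/7)
3. 499.307ms @ 6/7 + 249.653ms (3/7)
4. 748.96ms @ 9/7 + 249.653ms (3/7)
5. 998.613ms @ 12/7 + 249.653ms (3/7)
6. 1248.266ms @ 15/7 + 249.653ms (3/7)
7. 1497.92ms @ 18/7 + 249.653ms (3/7)
8. 1747.573ms @ 3 + 249.653ms (3/7)
9. 1997.226ms @ 24/7 + 249.653ms (3/7)
10. 2246.879ms @ 27/7 + 249.653ms (3/7)
11. 2496.533ms @ 30/7 + 499.307ms (6/7)
12. 2995.839ms @ 36/7 + 249.653ms (3/7)
13. 3245.492ms @ 39/7 + 124.827ms (3/14)
14. 3370.319ms @ 81/14 + 124.827ms (3/14)
15. 3495.146ms @ 6 + 249.653ms (3/7)
16. 3744.799ms @ 45/7 + 249.653ms (3/7)
17. 3994.452ms @ 48/7 + 249.653ms (3/7)
18. 4244.105ms @ 51/7 + 124.827ms (3/14)
19. 4368.932ms @ 15/2 + 124.827ms (3/14)
20. 4493.759ms @ 54/7 + 499.307ms (6/7)
21. 4993.065ms @ 60/7 + 249.653ms (3/7)

note 6 onset = 15/7b = 1248.266ms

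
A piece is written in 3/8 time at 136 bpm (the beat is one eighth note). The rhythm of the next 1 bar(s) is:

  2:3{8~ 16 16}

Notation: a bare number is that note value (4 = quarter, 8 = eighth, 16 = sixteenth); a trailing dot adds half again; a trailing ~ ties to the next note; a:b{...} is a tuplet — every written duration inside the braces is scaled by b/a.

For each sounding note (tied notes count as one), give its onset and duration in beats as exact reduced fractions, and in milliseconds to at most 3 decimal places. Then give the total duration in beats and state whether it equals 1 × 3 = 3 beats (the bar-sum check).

1) 0.0ms=0b +992.647ms=9/4b
2) 992.647ms=9/4b +330.882ms=3/4b
Σ=3b of 3 (136bpm 3/8) — PASS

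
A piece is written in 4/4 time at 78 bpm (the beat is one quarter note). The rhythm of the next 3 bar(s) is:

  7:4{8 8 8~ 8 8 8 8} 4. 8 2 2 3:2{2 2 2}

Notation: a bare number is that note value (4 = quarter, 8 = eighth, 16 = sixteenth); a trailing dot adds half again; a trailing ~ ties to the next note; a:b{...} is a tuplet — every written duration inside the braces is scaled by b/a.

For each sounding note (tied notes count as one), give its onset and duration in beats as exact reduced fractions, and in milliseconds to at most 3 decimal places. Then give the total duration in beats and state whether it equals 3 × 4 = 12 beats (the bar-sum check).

1) 0.0ms=0b +219.78ms=2/7b
2) 219.78ms=2/7b +219.78ms=2/7b
3) 439.56ms=4/7b +439.56ms=4/7b
4) 879.121ms=8/7b +219.78ms=2/7b
5) 1098.901ms=10/7b +219.78ms=2/7b
6) 1318.681ms=12/7b +219.78ms=2/7b
7) 1538.462ms=2b +1153.846ms=3/2b
8) 2692.308ms=7/2b +384.615ms=1/2b
9) 3076.923ms=4b +1538.462ms=2b
10) 4615.385ms=6b +1538.462ms=2b
11) 6153.846ms=8b +1025.641ms=4/3b
12) 7179.487ms=28/3b +1025.641ms=4/3b
13) 8205.128ms=32/3b +1025.641ms=4/3b
Σ=12b of 12 (78bpm 4/4) — PASS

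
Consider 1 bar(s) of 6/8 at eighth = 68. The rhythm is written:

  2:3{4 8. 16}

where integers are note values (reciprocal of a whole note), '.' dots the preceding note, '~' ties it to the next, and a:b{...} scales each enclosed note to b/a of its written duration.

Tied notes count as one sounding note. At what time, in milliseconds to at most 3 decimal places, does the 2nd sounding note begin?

1. 0.0ms @ 0 + 2647.059ms (3)
2. 2647.059ms @ 3 + 1985.294ms (9/4)
3. 4632.353ms @ 21/4 + 661.765ms (3/4)

note 2 onset = 3b = 2647.059ms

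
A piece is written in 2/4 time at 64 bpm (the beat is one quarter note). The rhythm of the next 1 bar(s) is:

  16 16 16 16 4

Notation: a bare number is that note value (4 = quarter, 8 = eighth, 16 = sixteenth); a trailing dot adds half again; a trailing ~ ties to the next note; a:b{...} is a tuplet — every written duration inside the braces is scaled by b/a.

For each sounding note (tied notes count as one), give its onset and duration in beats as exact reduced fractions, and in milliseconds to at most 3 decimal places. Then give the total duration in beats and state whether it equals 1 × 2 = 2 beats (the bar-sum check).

1) 0.0ms=0b +234.375ms=1/4b
2) 234.375ms=1/4b +234.375ms=1/4b
3) 468.75ms=1/2b +234.375ms=1/4b
4) 703.125ms=3/4b +234.375ms=1/4b
5) 937.5ms=1b +937.5ms=1b
Σ=2b of 2 (64bpm 2/4) — PASS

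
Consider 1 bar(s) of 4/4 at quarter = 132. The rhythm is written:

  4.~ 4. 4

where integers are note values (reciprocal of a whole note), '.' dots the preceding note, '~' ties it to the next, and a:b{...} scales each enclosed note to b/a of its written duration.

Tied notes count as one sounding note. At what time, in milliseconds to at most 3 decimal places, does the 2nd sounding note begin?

note 2 onset = 3b = 1363.636ms

1. 0.0ms @ 0 + 1363.636ms (3)
2. 1363.636ms @ 3 + 454.545ms (1)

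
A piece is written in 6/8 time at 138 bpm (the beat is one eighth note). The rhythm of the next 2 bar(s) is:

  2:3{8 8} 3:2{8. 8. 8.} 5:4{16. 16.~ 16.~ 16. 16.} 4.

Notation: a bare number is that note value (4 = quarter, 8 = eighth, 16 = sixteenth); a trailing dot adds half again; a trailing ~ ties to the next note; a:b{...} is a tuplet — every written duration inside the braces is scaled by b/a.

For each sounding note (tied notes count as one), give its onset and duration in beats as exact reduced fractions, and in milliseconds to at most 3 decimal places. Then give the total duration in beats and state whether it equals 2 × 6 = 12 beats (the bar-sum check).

1) 0.0ms=0b +652.174ms=3/2b
2) 652.174ms=3/2b +652.174ms=3/2b
3) 1304.348ms=3b +434.783ms=1b
4) 1739.13ms=4b +434.783ms=1b
5) 2173.913ms=5b +434.783ms=1b
6) 2608.696ms=6b +260.87ms=3/5b
7) 2869.565ms=33/5b +782.609ms=9/5b
8) 3652.174ms=42/5b +260.87ms=3/5b
9) 3913.043ms=9b +1304.348ms=3b
Σ=12b of 12 (138bpm 6/8) — PASS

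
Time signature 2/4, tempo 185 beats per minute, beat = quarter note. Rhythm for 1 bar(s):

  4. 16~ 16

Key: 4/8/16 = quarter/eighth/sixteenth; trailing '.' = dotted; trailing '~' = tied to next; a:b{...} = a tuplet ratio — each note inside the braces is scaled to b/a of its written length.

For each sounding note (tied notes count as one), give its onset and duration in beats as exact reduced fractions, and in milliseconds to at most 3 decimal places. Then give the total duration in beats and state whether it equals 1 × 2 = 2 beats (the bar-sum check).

1) 0.0ms=0b +486.486ms=3/2b
2) 486.486ms=3/2b +162.162ms=1/2b
Σ=2b of 2 (185bpm 2/4) — PASS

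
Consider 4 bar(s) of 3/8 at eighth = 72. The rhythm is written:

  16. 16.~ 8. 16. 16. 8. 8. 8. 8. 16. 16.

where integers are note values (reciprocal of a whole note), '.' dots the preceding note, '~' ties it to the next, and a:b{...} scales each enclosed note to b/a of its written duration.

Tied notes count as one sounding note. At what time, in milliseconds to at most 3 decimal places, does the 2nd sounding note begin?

note 2 onset = 3/4b = 625.0ms

1. 0.0ms @ 0 + 625.0ms (3/4)
2. 625.0ms @ 3/4 + 1875.0ms (9/4)
3. 2500.0ms @ 3 + 625.0ms (3/4)
4. 3125.0ms @ 15/4 + 625.0ms (3/4)
5. 3750.0ms @ 9/2 + 1250.0ms (3/2)
6. 5000.0ms @ 6 + 1250.0ms (3/2)
7. 6250.0ms @ 15/2 + 1250.0ms (3/2)
8. 7500.0ms @ 9 + 1250.0ms (3/2)
9. 8750.0ms @ 21/2 + 625.0ms (3/4)
10. 9375.0ms @ 45/4 + 625.0ms (3/4)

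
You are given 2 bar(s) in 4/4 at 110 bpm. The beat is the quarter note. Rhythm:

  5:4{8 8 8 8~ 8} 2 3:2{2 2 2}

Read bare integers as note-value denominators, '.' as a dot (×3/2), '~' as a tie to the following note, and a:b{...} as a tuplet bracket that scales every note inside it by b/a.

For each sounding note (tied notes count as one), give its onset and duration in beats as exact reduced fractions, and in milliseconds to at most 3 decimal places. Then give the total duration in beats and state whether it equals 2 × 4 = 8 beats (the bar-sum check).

1) 0.0ms=0b +218.182ms=2/5b
2) 218.182ms=2/5b +218.182ms=2/5b
3) 436.364ms=4/5b +218.182ms=2/5b
4) 654.545ms=6/5b +436.364ms=4/5b
5) 1090.909ms=2b +1090.909ms=2b
6) 2181.818ms=4b +727.273ms=4/3b
7) 2909.091ms=16/3b +727.273ms=4/3b
8) 3636.364ms=20/3b +727.273ms=4/3b
Σ=8b of 8 (110bpm 4/4) — PASS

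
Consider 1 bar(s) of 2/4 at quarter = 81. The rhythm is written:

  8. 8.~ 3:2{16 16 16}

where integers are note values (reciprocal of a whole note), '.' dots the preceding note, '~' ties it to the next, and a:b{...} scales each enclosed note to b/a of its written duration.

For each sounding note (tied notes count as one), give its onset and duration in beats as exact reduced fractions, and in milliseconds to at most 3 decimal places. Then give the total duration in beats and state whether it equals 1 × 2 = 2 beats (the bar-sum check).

1) 0.0ms=0b +555.556ms=3/4b
2) 555.556ms=3/4b +679.012ms=11/12b
3) 1234.568ms=5/3b +123.457ms=1/6b
4) 1358.025ms=11/6b +123.457ms=1/6b
Σ=2b of 2 (81bpm 2/4) — PASS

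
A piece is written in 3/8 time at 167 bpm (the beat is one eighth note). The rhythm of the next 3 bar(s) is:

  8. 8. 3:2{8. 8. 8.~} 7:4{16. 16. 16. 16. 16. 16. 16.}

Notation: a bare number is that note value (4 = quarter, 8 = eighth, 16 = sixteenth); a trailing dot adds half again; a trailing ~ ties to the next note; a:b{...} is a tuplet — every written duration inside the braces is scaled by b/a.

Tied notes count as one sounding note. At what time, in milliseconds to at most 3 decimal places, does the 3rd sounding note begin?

1. 0.0ms @ 0 + 538.922ms (3/2)
2. 538.922ms @ 3/2 + 538.922ms (3/2)
3. 1077.844ms @ 3 + 359.281ms (1)
4. 1437.126ms @ 4 + 359.281ms (1)
5. 1796.407ms @ 5 + 513.259ms (10/7)
6. 2309.666ms @ 45/7 + 153.978ms (3/7)
7. 2463.644ms @ 48/7 + 153.978ms (3/7)
8. 2617.622ms @ 51/7 + 153.978ms (3/7)
9. 2771.6ms @ 54/7 + 153.978ms (3/7)
10. 2925.577ms @ 57/7 + 153.978ms (3/7)
11. 3079.555ms @ 60/7 + 153.978ms (3/7)

note 3 onset = 3b = 1077.844ms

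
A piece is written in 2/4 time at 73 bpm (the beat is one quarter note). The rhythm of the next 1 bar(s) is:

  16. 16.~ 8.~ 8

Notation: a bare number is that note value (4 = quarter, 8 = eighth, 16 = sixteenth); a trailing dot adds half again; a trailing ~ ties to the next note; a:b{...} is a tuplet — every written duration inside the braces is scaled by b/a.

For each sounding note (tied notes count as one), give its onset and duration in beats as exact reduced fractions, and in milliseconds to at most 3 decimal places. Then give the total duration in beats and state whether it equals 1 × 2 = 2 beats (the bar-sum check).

1) 0.0ms=0b +308.219ms=3/8b
2) 308.219ms=3/8b +1335.616ms=13/8b
Σ=2b of 2 (73bpm 2/4) — PASS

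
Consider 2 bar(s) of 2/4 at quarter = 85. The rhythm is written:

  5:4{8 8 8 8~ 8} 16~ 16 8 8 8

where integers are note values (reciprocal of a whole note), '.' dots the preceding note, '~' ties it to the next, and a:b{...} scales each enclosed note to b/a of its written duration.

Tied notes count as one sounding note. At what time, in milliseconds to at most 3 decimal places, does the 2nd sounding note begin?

1. 0.0ms @ 0 + 282.353ms (2/5)
2. 282.353ms @ 2/5 + 282.353ms (2/5)
3. 564.706ms @ 4/5 + 282.353ms (2/5)
4. 847.059ms @ 6/5 + 564.706ms (4/5)
5. 1411.765ms @ 2 + 352.941ms (1/2)
6. 1764.706ms @ 5/2 + 352.941ms (1/2)
7. 2117.647ms @ 3 + 352.941ms (1/2)
8. 2470.588ms @ 7/2 + 352.941ms (1/2)

note 2 onset = 2/5b = 282.353ms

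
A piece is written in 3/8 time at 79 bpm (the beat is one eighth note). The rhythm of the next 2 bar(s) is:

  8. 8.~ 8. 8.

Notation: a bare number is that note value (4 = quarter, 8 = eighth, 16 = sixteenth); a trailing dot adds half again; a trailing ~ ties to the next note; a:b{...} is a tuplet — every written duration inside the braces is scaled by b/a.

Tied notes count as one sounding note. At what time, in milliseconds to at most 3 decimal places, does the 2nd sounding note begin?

1. 0.0ms @ 0 + 1139.241ms (3/2)
2. 1139.241ms @ 3/2 + 2278.481ms (3)
3. 3417.722ms @ 9/2 + 1139.241ms (3/2)

note 2 onset = 3/2b = 1139.241ms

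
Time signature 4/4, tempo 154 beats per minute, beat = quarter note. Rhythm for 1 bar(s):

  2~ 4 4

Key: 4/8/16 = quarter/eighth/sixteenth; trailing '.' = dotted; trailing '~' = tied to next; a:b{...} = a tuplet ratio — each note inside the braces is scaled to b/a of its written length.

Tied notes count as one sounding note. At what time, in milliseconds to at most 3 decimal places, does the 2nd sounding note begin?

note 2 onset = 3b = 1168.831ms

1. 0.0ms @ 0 + 1168.831ms (3)
2. 1168.831ms @ 3 + 389.61ms (1)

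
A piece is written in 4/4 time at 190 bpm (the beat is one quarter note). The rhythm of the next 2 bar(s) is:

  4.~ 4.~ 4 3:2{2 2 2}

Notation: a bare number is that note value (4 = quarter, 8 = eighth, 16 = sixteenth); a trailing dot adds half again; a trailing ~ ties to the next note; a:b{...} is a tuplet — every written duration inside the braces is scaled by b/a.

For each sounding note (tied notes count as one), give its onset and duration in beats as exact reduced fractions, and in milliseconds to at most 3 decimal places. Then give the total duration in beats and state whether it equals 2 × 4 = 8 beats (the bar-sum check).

1) 0.0ms=0b +1263.158ms=4b
2) 1263.158ms=4b +421.053ms=4/3b
3) 1684.211ms=16/3b +421.053ms=4/3b
4) 2105.263ms=20/3b +421.053ms=4/3b
Σ=8b of 8 (190bpm 4/4) — PASS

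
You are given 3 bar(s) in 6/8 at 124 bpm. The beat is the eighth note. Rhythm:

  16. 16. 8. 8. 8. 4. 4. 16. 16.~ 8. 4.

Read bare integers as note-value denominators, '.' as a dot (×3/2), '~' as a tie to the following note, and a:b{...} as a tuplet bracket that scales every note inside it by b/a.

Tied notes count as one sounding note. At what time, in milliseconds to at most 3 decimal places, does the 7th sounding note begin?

1. 0.0ms @ 0 + 362.903ms (3/4)
2. 362.903ms @ 3/4 + 362.903ms (3/4)
3. 725.806ms @ 3/2 + 725.806ms (3/2)
4. 1451.613ms @ 3 + 725.806ms (3/2)
5. 2177.419ms @ 9/2 + 725.806ms (3/2)
6. 2903.226ms @ 6 + 1451.613ms (3)
7. 4354.839ms @ 9 + 1451.613ms (3)
8. 5806.452ms @ 12 + 362.903ms (3/4)
9. 6169.355ms @ 51/4 + 1088.71ms (9/4)
10. 7258.065ms @ 15 + 1451.613ms (3)

note 7 onset = 9b = 4354.839ms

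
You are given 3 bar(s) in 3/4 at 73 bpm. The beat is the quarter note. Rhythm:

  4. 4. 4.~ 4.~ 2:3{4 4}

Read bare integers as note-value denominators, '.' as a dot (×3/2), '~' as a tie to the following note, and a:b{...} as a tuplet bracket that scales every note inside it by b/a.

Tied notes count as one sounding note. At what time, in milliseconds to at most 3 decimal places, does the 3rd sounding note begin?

note 3 onset = 3b = 2465.753ms

1. 0.0ms @ 0 + 1232.877ms (3/2)
2. 1232.877ms @ 3/2 + 1232.877ms (3/2)
3. 2465.753ms @ 3 + 3698.63ms (9/2)
4. 6164.384ms @ 15/2 + 1232.877ms (3/2)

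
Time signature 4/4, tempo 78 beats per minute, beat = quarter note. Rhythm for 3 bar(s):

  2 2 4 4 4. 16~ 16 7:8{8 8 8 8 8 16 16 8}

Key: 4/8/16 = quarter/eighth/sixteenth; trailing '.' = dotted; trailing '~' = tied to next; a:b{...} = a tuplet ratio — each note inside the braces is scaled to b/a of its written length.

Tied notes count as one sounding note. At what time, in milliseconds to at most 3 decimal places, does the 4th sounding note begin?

note 4 onset = 5b = 3846.154ms

1. 0.0ms @ 0 + 1538.462ms (2)
2. 1538.462ms @ 2 + 1538.462ms (2)
3. 3076.923ms @ 4 + 769.231ms (1)
4. 3846.154ms @ 5 + 769.231ms (1)
5. 4615.385ms @ 6 + 1153.846ms (3/2)
6. 5769.231ms @ 15/2 + 384.615ms (1/2)
7. 6153.846ms @ 8 + 439.56ms (4/7)
8. 6593.407ms @ 60/7 + 439.56ms (4/7)
9. 7032.967ms @ 64/7 + 439.56ms (4/7)
10. 7472.527ms @ 68/7 + 439.56ms (4/7)
11. 7912.088ms @ 72/7 + 439.56ms (4/7)
12. 8351.648ms @ 76/7 + 219.78ms (2/7)
13. 8571.429ms @ 78/7 + 219.78ms (2/7)
14. 8791.209ms @ 80/7 + 439.56ms (4/7)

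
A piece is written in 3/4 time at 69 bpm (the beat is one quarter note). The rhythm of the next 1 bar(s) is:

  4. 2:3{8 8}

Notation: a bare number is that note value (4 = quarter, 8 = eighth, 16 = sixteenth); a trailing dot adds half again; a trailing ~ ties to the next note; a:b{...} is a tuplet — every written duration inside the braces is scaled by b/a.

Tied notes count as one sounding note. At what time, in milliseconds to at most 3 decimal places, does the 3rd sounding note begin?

note 3 onset = 9/4b = 1956.522ms

1. 0.0ms @ 0 + 1304.348ms (3/2)
2. 1304.348ms @ 3/2 + 652.174ms (3/4)
3. 1956.522ms @ 9/4 + 652.174ms (3/4)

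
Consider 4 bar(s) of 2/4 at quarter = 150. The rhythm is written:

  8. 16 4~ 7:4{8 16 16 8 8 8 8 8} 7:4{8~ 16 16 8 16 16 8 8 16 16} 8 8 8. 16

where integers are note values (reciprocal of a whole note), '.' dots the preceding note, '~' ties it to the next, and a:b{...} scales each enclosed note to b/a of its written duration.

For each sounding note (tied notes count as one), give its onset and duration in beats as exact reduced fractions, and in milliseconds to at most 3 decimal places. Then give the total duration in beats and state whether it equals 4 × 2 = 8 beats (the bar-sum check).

1) 0.0ms=0b +300.0ms=3/4b
2) 300.0ms=3/4b +100.0ms=1/4b
3) 400.0ms=1b +514.286ms=9/7b
4) 914.286ms=16/7b +57.143ms=1/7b
5) 971.429ms=17/7b +57.143ms=1/7b
6) 1028.571ms=18/7b +114.286ms=2/7b
7) 1142.857ms=20/7b +114.286ms=2/7b
8) 1257.143ms=22/7b +114.286ms=2/7b
9) 1371.429ms=24/7b +114.286ms=2/7b
10) 1485.714ms=26/7b +114.286ms=2/7b
11) 1600.0ms=4b +171.429ms=3/7b
12) 1771.429ms=31/7b +57.143ms=1/7b
13) 1828.571ms=32/7b +114.286ms=2/7b
14) 1942.857ms=34/7b +57.143ms=1/7b
15) 2000.0ms=5b +57.143ms=1/7b
16) 2057.143ms=36/7b +114.286ms=2/7b
17) 2171.429ms=38/7b +114.286ms=2/7b
18) 2285.714ms=40/7b +57.143ms=1/7b
19) 2342.857ms=41/7b +57.143ms=1/7b
20) 2400.0ms=6b +200.0ms=1/2b
21) 2600.0ms=13/2b +200.0ms=1/2b
22) 2800.0ms=7b +300.0ms=3/4b
23) 3100.0ms=31/4b +100.0ms=1/4b
Σ=8b of 8 (150bpm 2/4) — PASS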